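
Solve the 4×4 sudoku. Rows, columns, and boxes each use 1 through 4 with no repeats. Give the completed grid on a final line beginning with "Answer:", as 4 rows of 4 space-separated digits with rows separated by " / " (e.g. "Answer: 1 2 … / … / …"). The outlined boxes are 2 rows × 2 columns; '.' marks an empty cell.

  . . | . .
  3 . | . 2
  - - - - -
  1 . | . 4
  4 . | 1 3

Step 1. [r2c2∈{1,4}] row 2 places 1 nowhere but r2c2, so r2c2=1.
Step 2. [r1c2∈{2,4}] col 2 places 4 nowhere but r1c2 ⇒ r1c2=4.
Step 3. [r3c3∈{2}] nothing but 2 survives at r3c3. So r3c3=2.
Step 4. [r1c4∈{1}] r1c4 is down to just 1. So r1c4=1.
Step 5. [r1c1∈{2}] r1c1 has the single candidate 2. So r1c1=2.
Step 6. [r1c3∈{3}] r1c3's peers cover all but 3. So r1c3=3.
Step 7. [r4c2∈{2}] r4c2 is down to just 2. So r4c2=2.
Step 8. [r2c3∈{4}] only 4 remains possible at r2c3. So r2c3=4.
Step 9. [r3c2∈{3}] r3c2 is down to just 3. So r3c2=3.

Answer: 2 4 3 1 / 3 1 4 2 / 1 3 2 4 / 4 2 1 3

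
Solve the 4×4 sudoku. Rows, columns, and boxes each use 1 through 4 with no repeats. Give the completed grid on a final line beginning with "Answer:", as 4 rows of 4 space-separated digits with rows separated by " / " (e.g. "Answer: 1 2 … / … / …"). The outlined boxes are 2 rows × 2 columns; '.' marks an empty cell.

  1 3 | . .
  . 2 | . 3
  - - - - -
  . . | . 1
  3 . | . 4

Step 1. [r2c1∈{4}] r2c1 has the single candidate 4, so r2c1=4.
Step 2. [r4c3∈{2}] r4c3's peers cover all but 2 ⇒ r4c3=2.
Step 3. [r3c1∈{2}] only 2 remains possible at r3c1, so r3c1=2.
Step 4. [r4c2∈{1}] only 1 remains possible at r4c2, so r4c2=1.
Step 5. [r1c3∈{4}] nothing but 4 survives at r1c3, so r1c3=4.
Step 6. [r2c3∈{1}] r2c3 is down to just 1 ⇒ r2c3=1.
Step 7. [r3c2∈{4}] r3c2 has the single candidate 4. So r3c2=4.
Step 8. [r1c4∈{2}] r1c4 is down to just 2, so r1c4=2.
Step 9. [r3c3∈{3}] r3c3 is down to just 3. So r3c3=3.

Answer: 1 3 4 2 / 4 2 1 3 / 2 4 3 1 / 3 1 2 4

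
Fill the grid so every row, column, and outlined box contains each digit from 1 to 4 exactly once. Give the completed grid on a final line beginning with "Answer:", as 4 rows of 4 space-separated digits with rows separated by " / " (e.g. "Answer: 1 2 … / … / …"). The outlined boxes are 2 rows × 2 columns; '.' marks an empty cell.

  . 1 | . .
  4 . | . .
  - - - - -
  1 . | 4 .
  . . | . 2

Step 1. [r3c4∈{3}] r3c4's peers cover all but 3. So r3c4=3.
Step 2. [r1c1∈{2,3}] across col 1, 2 lands solely at r1c1. So r1c1=2.
Step 3. [r2c3∈{1,2,3}] row 2 places 2 nowhere but r2c3. So r2c3=2.
Step 4. [r4c2∈{3,4}] in row 4, 4 fits only at r4c2. So r4c2=4.
Step 5. [r1c3∈{3}] nothing but 3 survives at r1c3. So r1c3=3.
Step 6. [r2c4∈{1}] only 1 remains possible at r2c4 ⇒ r2c4=1.
Step 7. [r1c4∈{4}] nothing but 4 survives at r1c4. So r1c4=4.
Step 8. [r4c3∈{1}] nothing but 1 survives at r4c3. So r4c3=1.
Step 9. [r3c2∈{2}] nothing but 2 survives at r3c2, so r3c2=2.
Step 10. [r4c1∈{3}] r4c1 is down to just 3 ⇒ r4c1=3.
Step 11. [r2c2∈{3}] r2c2's peers cover all but 3. So r2c2=3.

Answer: 2 1 3 4 / 4 3 2 1 / 1 2 4 3 / 3 4 1 2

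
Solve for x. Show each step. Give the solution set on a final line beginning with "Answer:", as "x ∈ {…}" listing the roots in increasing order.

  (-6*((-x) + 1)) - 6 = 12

Step 1. [(-6*((-x) + 1)) - 6 = 12] -6 divides every term; factor it out ⇒ factor: ((-x) + 1) + 1 = -2.
Step 2. [((-x) + 1) + 1 = -2] the outer +1 inverts by subtracting 1, so sub: (-x) + 1 = -3.
Step 3. [(-x) + 1 = -3] 1 comes off first (subtract 1) ⇒ sub: -x = -4.
Step 4. [-x = -4] flip signs both sides ⇒ neg: x = 4.

Answer: x ∈ {4}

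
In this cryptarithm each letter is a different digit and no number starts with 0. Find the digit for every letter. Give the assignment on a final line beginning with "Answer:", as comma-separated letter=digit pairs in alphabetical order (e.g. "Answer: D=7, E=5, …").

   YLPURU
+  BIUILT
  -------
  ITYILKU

Step 1. [col 1: U + T ≡ U (mod 10)] column 1: given nothing yet, carry-in 0, and all letters distinct, none taken yet, U+T≡U (mod 10) forces T=0, so T=0.
Step 2. [col 1: U + T ≡ U (mod 10)] U=4 is one option consistent with column 1 (U + T ≡ U (mod 10), carry-in 0) — take it ⇒ U=4.
Step 3. [col 2: R + L ≡ K (mod 10)] no forcing yet in column 2 (carry-in 0); R=9 is free and consistent — try it. So R=9.
Step 4. [I] the sum has 7 digits but both addends have 6; that extra leading digit I is the final carry, namely 1 ⇒ I=1.
Step 5. [col 2: R + L ≡ K (mod 10)] column 2 (R + L ≡ K (mod 10), carry-in 0) doesn't pin K yet; pick K=5 and continue ⇒ K=5.
Step 6. [col 2: R + L ≡ K (mod 10)] from column 2 (R=9, K=5, carry-in 0, digits 0,1,4,5,9 already taken and all letters distinct): L must equal 6. So L=6.
Step 7. [col 4: P + U ≡ I (mod 10)] column 4 reads P+U+carry(0)=I with U=4, I=1; with digits 0,1,4,5,6,9 already taken and all letters distinct, the only value for P is 7. So P=7.
Step 8. [col 5: L + I ≡ Y (mod 10)] from column 5 (L=6, I=1, carry-in 1, digits 0,1,4,5,6,7,9 already taken and all letters distinct): Y must equal 8 ⇒ Y=8.
Step 9. [col 6: Y + B ≡ T (mod 10)] column 6: given Y=8, T=0, carry-in 0, and digits 0,1,4,5,6,7,8,9 already taken and all letters distinct, Y+B≡T (mod 10) forces B=2. So B=2.

Answer: B=2, I=1, K=5, L=6, P=7, R=9, T=0, U=4, Y=8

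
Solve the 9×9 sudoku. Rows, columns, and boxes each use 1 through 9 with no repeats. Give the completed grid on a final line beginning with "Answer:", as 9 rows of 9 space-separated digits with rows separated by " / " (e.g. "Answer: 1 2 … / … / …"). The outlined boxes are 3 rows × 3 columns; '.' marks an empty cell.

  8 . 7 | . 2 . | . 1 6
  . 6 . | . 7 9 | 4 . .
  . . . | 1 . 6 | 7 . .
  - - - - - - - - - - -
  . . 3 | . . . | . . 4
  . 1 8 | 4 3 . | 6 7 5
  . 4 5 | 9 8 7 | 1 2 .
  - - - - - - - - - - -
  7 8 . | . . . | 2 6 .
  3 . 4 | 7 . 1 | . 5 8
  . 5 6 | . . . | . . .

Step 1. [r8c7∈{9}] r8c7 is down to just 9. So r8c7=9.
Step 2. [r3c9∈{2,3,9}] across col 9, 9 lands solely at r3c9. So r3c9=9.
Step 3. [r9c7∈{3}] r9c7 has the single candidate 3. So r9c7=3.
Step 4. [r1c6∈{3,4,5}] in row 1, 4 fits only at r1c6, so r1c6=4.
Step 5. [r3c5∈{5}] only 5 remains possible at r3c5 ⇒ r3c5=5.
Step 6. [r5c1∈{2,9}] across row 5, 9 lands solely at r5c1, so r5c1=9.
Step 7. [r4c4∈{2,5,6}] across col 4, 6 lands solely at r4c4. So r4c4=6.
Step 8. [r4c1∈{2}] r4c1 is down to just 2. So r4c1=2.
Step 9. [r3c8∈{3,8}] across row 3, 8 lands solely at r3c8 ⇒ r3c8=8.
Step 10. [r9c1∈{1}] r9c1 is down to just 1 ⇒ r9c1=1.
Step 11. [r1c4∈{3}] r1c4 is down to just 3 ⇒ r1c4=3.
Step 12. [r9c4∈{2,8}] r9c4 is the only open cell in col 4 admitting 2, so r9c4=2.
Step 13. [r3c3∈{2}] r3c3 has the single candidate 2 ⇒ r3c3=2.
Step 14. [r9c5∈{4,9}] row 9 places 9 nowhere but r9c5. So r9c5=9.
Step 15. [r2c8∈{3}] r2c8's peers cover all but 3, so r2c8=3.
Step 16. [r7c6∈{3,5}] r7c6 is the only open cell in row 7 admitting 3 ⇒ r7c6=3.
Step 17. [r2c1∈{5}] r2c1 is down to just 5 ⇒ r2c1=5.
Step 18. [r3c2∈{3}] r3c2's peers cover all but 3. So r3c2=3.
Step 19. [r3c1∈{4}] r3c1 is down to just 4 ⇒ r3c1=4.
Step 20. [r7c4∈{5}] r7c4 is down to just 5, so r7c4=5.
Step 21. [r8c5∈{6}] only 6 remains possible at r8c5. So r8c5=6.
Step 22. [r2c4∈{8}] only 8 remains possible at r2c4 ⇒ r2c4=8.
Step 23. [r9c9∈{7}] only 7 remains possible at r9c9, so r9c9=7.
Step 24. [r6c1∈{6}] r6c1's peers cover all but 6. So r6c1=6.
Step 25. [r4c6∈{5}] r4c6 is down to just 5 ⇒ r4c6=5.
Step 26. [r9c6∈{8}] only 8 remains possible at r9c6 ⇒ r9c6=8.
Step 27. [r5c6∈{2}] r5c6 has the single candidate 2 ⇒ r5c6=2.
Step 28. [r8c2∈{2}] nothing but 2 survives at r8c2. So r8c2=2.
Step 29. [r1c2∈{9}] nothing but 9 survives at r1c2. So r1c2=9.
Step 30. [r7c5∈{4}] r7c5 has the single candidate 4. So r7c5=4.
Step 31. [r4c2∈{7}] r4c2's peers cover all but 7 ⇒ r4c2=7.
Step 32. [r4c7∈{8}] r4c7 is down to just 8. So r4c7=8.
Step 33. [r7c3∈{9}] r7c3's peers cover all but 9, so r7c3=9.
Step 34. [r6c9∈{3}] nothing but 3 survives at r6c9 ⇒ r6c9=3.
Step 35. [r7c9∈{1}] r7c9 has the single candidate 1. So r7c9=1.
Step 36. [r2c3∈{1}] r2c3's peers cover all but 1. So r2c3=1.
Step 37. [r9c8∈{4}] only 4 remains possible at r9c8. So r9c8=4.
Step 38. [r4c5∈{1}] r4c5 is down to just 1. So r4c5=1.
Step 39. [r1c7∈{5}] r1c7's peers cover all but 5, so r1c7=5.
Step 40. [r2c9∈{2}] r2c9 is down to just 2 ⇒ r2c9=2.
Step 41. [r4c8∈{9}] r4c8 has the single candidate 9, so r4c8=9.

Answer: 8 9 7 3 2 4 5 1 6 / 5 6 1 8 7 9 4 3 2 / 4 3 2 1 5 6 7 8 9 / 2 7 3 6 1 5 8 9 4 / 9 1 8 4 3 2 6 7 5 / 6 4 5 9 8 7 1 2 3 / 7 8 9 5 4 3 2 6 1 / 3 2 4 7 6 1 9 5 8 / 1 5 6 2 9 8 3 4 7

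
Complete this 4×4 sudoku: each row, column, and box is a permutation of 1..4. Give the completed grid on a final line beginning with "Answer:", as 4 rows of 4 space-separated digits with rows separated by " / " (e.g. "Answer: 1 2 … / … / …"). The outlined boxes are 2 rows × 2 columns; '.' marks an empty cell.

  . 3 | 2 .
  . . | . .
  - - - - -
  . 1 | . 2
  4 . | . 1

Step 1. [r2c2∈{2,4}] col 2 places 4 nowhere but r2c2. So r2c2=4.
Step 2. [r4c3∈{3}] only 3 remains possible at r4c3 ⇒ r4c3=3.
Step 3. [r1c1∈{1}] r1c1's peers cover all but 1. So r1c1=1.
Step 4. [r3c3∈{4}] only 4 remains possible at r3c3. So r3c3=4.
Step 5. [r4c2∈{2}] r4c2 is down to just 2 ⇒ r4c2=2.
Step 6. [r3c1∈{3}] only 3 remains possible at r3c1. So r3c1=3.
Step 7. [r2c1∈{2}] only 2 remains possible at r2c1 ⇒ r2c1=2.
Step 8. [r2c3∈{1}] r2c3 has the single candidate 1. So r2c3=1.
Step 9. [r1c4∈{4}] r1c4's peers cover all but 4 ⇒ r1c4=4.
Step 10. [r2c4∈{3}] only 3 remains possible at r2c4 ⇒ r2c4=3.

Answer: 1 3 2 4 / 2 4 1 3 / 3 1 4 2 / 4 2 3 1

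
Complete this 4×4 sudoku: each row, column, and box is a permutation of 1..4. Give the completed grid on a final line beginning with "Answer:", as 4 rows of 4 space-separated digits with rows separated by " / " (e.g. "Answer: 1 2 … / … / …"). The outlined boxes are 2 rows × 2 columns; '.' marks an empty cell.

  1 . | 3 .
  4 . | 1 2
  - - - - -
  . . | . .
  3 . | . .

Step 1. [r3c1∈{2}] nothing but 2 survives at r3c1. So r3c1=2.
Step 2. [r3c3∈{4}] only 4 remains possible at r3c3, so r3c3=4.
Step 3. [r4c4∈{1}] only 1 remains possible at r4c4, so r4c4=1.
Step 4. [r1c4∈{4}] r1c4 is down to just 4. So r1c4=4.
Step 5. [r3c2∈{1}] r3c2's peers cover all but 1. So r3c2=1.
Step 6. [r4c3∈{2}] nothing but 2 survives at r4c3 ⇒ r4c3=2.
Step 7. [r3c4∈{3}] r3c4 is down to just 3, so r3c4=3.
Step 8. [r4c2∈{4}] nothing but 4 survives at r4c2. So r4c2=4.
Step 9. [r2c2∈{3}] r2c2 has the single candidate 3. So r2c2=3.
Step 10. [r1c2∈{2}] r1c2 has the single candidate 2, so r1c2=2.

Answer: 1 2 3 4 / 4 3 1 2 / 2 1 4 3 / 3 4 2 1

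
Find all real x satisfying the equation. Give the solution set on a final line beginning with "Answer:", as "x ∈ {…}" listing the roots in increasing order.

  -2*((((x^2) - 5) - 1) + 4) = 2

Step 1. [-2*((((x^2) - 5) - 1) + 4) = 2] -2 out front; divide by -2. So div: (((x^2) - 5) - 1) + 4 = -1.
Step 2. [(((x^2) - 5) - 1) + 4 = -1] 4 comes off first (subtract 4). So sub: ((x^2) - 5) - 1 = -5.
Step 3. [((x^2) - 5) - 1 = -5] -1 is outermost — add 1 both sides, so sub: (x^2) - 5 = -4.
Step 4. [(x^2) - 5 = -4] peel the -5: add 5 from each side, so sub: x^2 = 1.
Step 5. [x^2 = 1] √ both sides: 1 ≥ 0 gives two branches ⇒ sqrt: x = 1 or -1.

Answer: x ∈ {-1, 1}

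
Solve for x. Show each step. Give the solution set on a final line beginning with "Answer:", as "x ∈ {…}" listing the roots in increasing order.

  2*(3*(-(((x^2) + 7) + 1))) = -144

Step 1. [2*(3*(-(((x^2) + 7) + 1))) = -144] 2 out front; divide by 2 ⇒ div: 3*(-(((x^2) + 7) + 1)) = -72.
Step 2. [3*(-(((x^2) + 7) + 1)) = -72] 3·(inner) — divide through by 3 ⇒ div: -(((x^2) + 7) + 1) = -24.
Step 3. [-(((x^2) + 7) + 1) = -24] flip signs both sides ⇒ neg: ((x^2) + 7) + 1 = 24.
Step 4. [((x^2) + 7) + 1 = 24] subtract 1: x sits inside (… + 1) ⇒ sub: (x^2) + 7 = 23.
Step 5. [(x^2) + 7 = 23] 7 comes off first (subtract 7). So sub: x^2 = 16.
Step 6. [x^2 = 16] √ both sides: 16 ≥ 0 gives two branches. So sqrt: x = 4 or -4.

Answer: x ∈ {-4, 4}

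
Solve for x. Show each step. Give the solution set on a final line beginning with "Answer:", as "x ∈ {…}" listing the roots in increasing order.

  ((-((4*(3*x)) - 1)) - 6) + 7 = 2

Step 1. [((-((4*(3*x)) - 1)) - 6) + 7 = 2] the outer +7 inverts by subtracting 7. So sub: (-((4*(3*x)) - 1)) - 6 = -5.
Step 2. [(-((4*(3*x)) - 1)) - 6 = -5] add 6: x sits inside (… - 6), so sub: -((4*(3*x)) - 1) = 1.
Step 3. [-((4*(3*x)) - 1) = 1] flip signs both sides ⇒ neg: (4*(3*x)) - 1 = -1.
Step 4. [(4*(3*x)) - 1 = -1] add 1: x sits inside (… - 1). So sub: 4*(3*x) = 0.
Step 5. [4*(3*x) = 0] 4 out front; divide by 4, so div: 3*x = 0.
Step 6. [3*x = 0] 3 out front; divide by 3, so div: x = 0.

Answer: x ∈ {0}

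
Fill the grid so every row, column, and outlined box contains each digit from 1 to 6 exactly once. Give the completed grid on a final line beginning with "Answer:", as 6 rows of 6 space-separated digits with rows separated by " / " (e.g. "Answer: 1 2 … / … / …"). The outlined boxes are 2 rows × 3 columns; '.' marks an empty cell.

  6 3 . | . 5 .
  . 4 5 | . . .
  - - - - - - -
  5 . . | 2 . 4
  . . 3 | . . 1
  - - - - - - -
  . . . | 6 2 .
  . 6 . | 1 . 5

Step 1. [r1c3∈{1,2}] in row 1, 1 fits only at r1c3, so r1c3=1.
Step 2. [r3c5∈{3,6}] in row 3, 3 fits only at r3c5. So r3c5=3.
Step 3. [r5c3∈{4}] nothing but 4 survives at r5c3. So r5c3=4.
Step 4. [r2c1∈{2}] r2c1 is down to just 2 ⇒ r2c1=2.
Step 5. [r2c6∈{3,6}] 6 has one home in col 6: r2c6 ⇒ r2c6=6.
Step 6. [r5c1∈{1,3}] across col 1, 1 lands solely at r5c1, so r5c1=1.
Step 7. [r1c6∈{2}] r1c6's peers cover all but 2 ⇒ r1c6=2.
Step 8. [r4c1∈{4}] r4c1 has the single candidate 4. So r4c1=4.
Step 9. [r1c4∈{4}] nothing but 4 survives at r1c4, so r1c4=4.
Step 10. [r3c2∈{1}] r3c2's peers cover all but 1, so r3c2=1.
Step 11. [r3c3∈{6}] only 6 remains possible at r3c3, so r3c3=6.
Step 12. [r4c4∈{5}] r4c4 has the single candidate 5. So r4c4=5.
Step 13. [r6c1∈{3}] r6c1 has the single candidate 3. So r6c1=3.
Step 14. [r4c5∈{6}] r4c5 has the single candidate 6, so r4c5=6.
Step 15. [r2c4∈{3}] only 3 remains possible at r2c4 ⇒ r2c4=3.
Step 16. [r4c2∈{2}] nothing but 2 survives at r4c2, so r4c2=2.
Step 17. [r2c5∈{1}] nothing but 1 survives at r2c5 ⇒ r2c5=1.
Step 18. [r6c3∈{2}] r6c3 is down to just 2 ⇒ r6c3=2.
Step 19. [r6c5∈{4}] r6c5 is down to just 4 ⇒ r6c5=4.
Step 20. [r5c2∈{5}] r5c2 is down to just 5, so r5c2=5.
Step 21. [r5c6∈{3}] nothing but 3 survives at r5c6, so r5c6=3.

Answer: 6 3 1 4 5 2 / 2 4 5 3 1 6 / 5 1 6 2 3 4 / 4 2 3 5 6 1 / 1 5 4 6 2 3 / 3 6 2 1 4 5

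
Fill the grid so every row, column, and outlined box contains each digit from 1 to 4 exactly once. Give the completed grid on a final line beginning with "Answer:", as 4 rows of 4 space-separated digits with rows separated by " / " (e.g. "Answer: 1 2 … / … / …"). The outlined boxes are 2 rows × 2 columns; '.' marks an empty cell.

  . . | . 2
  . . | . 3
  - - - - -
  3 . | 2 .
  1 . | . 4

Step 1. [r1c1∈{4}] r1c1 has the single candidate 4, so r1c1=4.
Step 2. [r1c3∈{1}] r1c3 is down to just 1. So r1c3=1.
Step 3. [r4c2∈{2}] nothing but 2 survives at r4c2. So r4c2=2.
Step 4. [r4c3∈{3}] nothing but 3 survives at r4c3. So r4c3=3.
Step 5. [r2c1∈{2}] r2c1's peers cover all but 2 ⇒ r2c1=2.
Step 6. [r3c4∈{1}] r3c4 is down to just 1. So r3c4=1.
Step 7. [r2c3∈{4}] r2c3 is down to just 4 ⇒ r2c3=4.
Step 8. [r3c2∈{4}] r3c2's peers cover all but 4 ⇒ r3c2=4.
Step 9. [r2c2∈{1}] nothing but 1 survives at r2c2, so r2c2=1.
Step 10. [r1c2∈{3}] nothing but 3 survives at r1c2, so r1c2=3.

Answer: 4 3 1 2 / 2 1 4 3 / 3 4 2 1 / 1 2 3 4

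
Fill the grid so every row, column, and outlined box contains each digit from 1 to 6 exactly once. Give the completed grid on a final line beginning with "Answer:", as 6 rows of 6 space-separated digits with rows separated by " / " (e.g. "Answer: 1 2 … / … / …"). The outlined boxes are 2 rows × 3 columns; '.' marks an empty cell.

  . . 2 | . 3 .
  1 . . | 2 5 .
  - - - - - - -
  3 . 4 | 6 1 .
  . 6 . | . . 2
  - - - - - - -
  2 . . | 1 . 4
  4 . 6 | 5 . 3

Step 1. [r4c1∈{5}] r4c1's peers cover all but 5, so r4c1=5.
Step 2. [r2c3∈{3}] only 3 remains possible at r2c3. So r2c3=3.
Step 3. [r1c2∈{4,5}] in row 1, 5 fits only at r1c2, so r1c2=5.
Step 4. [r4c4∈{3,4}] across row 4, 3 lands solely at r4c4, so r4c4=3.
Step 5. [r1c1∈{6}] r1c1 is down to just 6, so r1c1=6.
Step 6. [r1c6∈{1}] nothing but 1 survives at r1c6, so r1c6=1.
Step 7. [r3c2∈{2}] r3c2 has the single candidate 2, so r3c2=2.
Step 8. [r6c5∈{2}] r6c5 is down to just 2, so r6c5=2.
Step 9. [r2c2∈{4}] only 4 remains possible at r2c2 ⇒ r2c2=4.
Step 10. [r5c2∈{3}] r5c2's peers cover all but 3. So r5c2=3.
Step 11. [r6c2∈{1}] r6c2 has the single candidate 1, so r6c2=1.
Step 12. [r2c6∈{6}] r2c6 is down to just 6. So r2c6=6.
Step 13. [r4c5∈{4}] only 4 remains possible at r4c5, so r4c5=4.
Step 14. [r4c3∈{1}] r4c3 has the single candidate 1, so r4c3=1.
Step 15. [r3c6∈{5}] r3c6 has the single candidate 5, so r3c6=5.
Step 16. [r5c3∈{5}] r5c3 is down to just 5, so r5c3=5.
Step 17. [r1c4∈{4}] r1c4's peers cover all but 4. So r1c4=4.
Step 18. [r5c5∈{6}] r5c5 is down to just 6, so r5c5=6.

Answer: 6 5 2 4 3 1 / 1 4 3 2 5 6 / 3 2 4 6 1 5 / 5 6 1 3 4 2 / 2 3 5 1 6 4 / 4 1 6 5 2 3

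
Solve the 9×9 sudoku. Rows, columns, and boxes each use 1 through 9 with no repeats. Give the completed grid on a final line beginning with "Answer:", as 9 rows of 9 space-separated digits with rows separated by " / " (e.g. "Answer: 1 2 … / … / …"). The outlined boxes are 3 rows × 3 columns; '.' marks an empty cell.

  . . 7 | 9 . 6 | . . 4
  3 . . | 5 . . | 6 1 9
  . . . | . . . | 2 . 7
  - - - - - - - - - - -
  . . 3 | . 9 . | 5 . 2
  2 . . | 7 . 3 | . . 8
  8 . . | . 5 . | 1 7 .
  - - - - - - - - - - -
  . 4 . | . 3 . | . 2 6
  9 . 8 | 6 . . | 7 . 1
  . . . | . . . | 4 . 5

Step 1. [r5c5∈{1,4,6}] in col 5, 6 fits only at r5c5, so r5c5=6.
Step 2. [r5c7∈{9}] r5c7 is down to just 9. So r5c7=9.
Step 3. [r7c6∈{1,5,7,8,9}] row 7 places 9 nowhere but r7c6 ⇒ r7c6=9.
Step 4. [r7c1∈{1,5,7}] 7 has one home in row 7: r7c1. So r7c1=7.
Step 5. [r8c8∈{3}] r8c8 is down to just 3 ⇒ r8c8=3.
Step 6. [r7c3∈{1,5}] row 7 places 5 nowhere but r7c3. So r7c3=5.
Step 7. [r8c2∈{2}] nothing but 2 survives at r8c2. So r8c2=2.
Step 8. [r7c4∈{1,8}] 1 has one home in row 7: r7c4, so r7c4=1.
Step 9. [r1c5∈{1,2,8}] row 1 places 2 nowhere but r1c5. So r1c5=2.
Step 10. [r3c5∈{1,4,8}] col 5 places 1 nowhere but r3c5, so r3c5=1.
Step 11. [r2c2∈{8}] nothing but 8 survives at r2c2. So r2c2=8.
Step 12. [r9c5∈{7,8}] in col 5, 8 fits only at r9c5. So r9c5=8.
Step 13. [r4c6∈{1,4,8}] 1 has one home in col 6: r4c6. So r4c6=1.
Step 14. [r3c6∈{4,8}] col 6 places 8 nowhere but r3c6 ⇒ r3c6=8.
Step 15. [r5c2∈{1,5}] row 5 places 5 nowhere but r5c2 ⇒ r5c2=5.
Step 16. [r4c8∈{4,6}] in col 8, 6 fits only at r4c8, so r4c8=6.
Step 17. [r4c1∈{4}] r4c1's peers cover all but 4. So r4c1=4.
Step 18. [r1c2∈{1}] r1c2's peers cover all but 1. So r1c2=1.
Step 19. [r9c6∈{2,7}] across row 9, 7 lands solely at r9c6 ⇒ r9c6=7.
Step 20. [r2c6∈{4}] nothing but 4 survives at r2c6. So r2c6=4.
Step 21. [r1c8∈{5,8}] in col 8, 8 fits only at r1c8, so r1c8=8.
Step 22. [r9c1∈{1,6}] across col 1, 1 lands solely at r9c1 ⇒ r9c1=1.
Step 23. [r9c3∈{6}] r9c3's peers cover all but 6 ⇒ r9c3=6.
Step 24. [r3c1∈{5,6}] in col 1, 6 fits only at r3c1, so r3c1=6.
Step 25. [r3c2∈{9}] only 9 remains possible at r3c2 ⇒ r3c2=9.
Step 26. [r6c4∈{2,4}] 4 has one home in row 6: r6c4. So r6c4=4.
Step 27. [r9c4∈{2}] r9c4 has the single candidate 2. So r9c4=2.
Step 28. [r7c7∈{8}] r7c7 has the single candidate 8, so r7c7=8.
Step 29. [r9c2∈{3}] nothing but 3 survives at r9c2 ⇒ r9c2=3.
Step 30. [r1c1∈{5}] r1c1 is down to just 5, so r1c1=5.
Step 31. [r2c5∈{7}] r2c5 is down to just 7, so r2c5=7.
Step 32. [r6c6∈{2}] only 2 remains possible at r6c6. So r6c6=2.
Step 33. [r9c8∈{9}] r9c8's peers cover all but 9, so r9c8=9.
Step 34. [r5c8∈{4}] only 4 remains possible at r5c8 ⇒ r5c8=4.
Step 35. [r6c2∈{6}] r6c2's peers cover all but 6. So r6c2=6.
Step 36. [r3c8∈{5}] only 5 remains possible at r3c8, so r3c8=5.
Step 37. [r5c3∈{1}] r5c3 has the single candidate 1, so r5c3=1.
Step 38. [r3c3∈{4}] r3c3's peers cover all but 4, so r3c3=4.
Step 39. [r4c4∈{8}] r4c4's peers cover all but 8, so r4c4=8.
Step 40. [r6c9∈{3}] r6c9 is down to just 3, so r6c9=3.
Step 41. [r6c3∈{9}] r6c3's peers cover all but 9. So r6c3=9.
Step 42. [r3c4∈{3}] r3c4 is down to just 3. So r3c4=3.
Step 43. [r1c7∈{3}] nothing but 3 survives at r1c7 ⇒ r1c7=3.
Step 44. [r8c5∈{4}] r8c5 has the single candidate 4. So r8c5=4.
Step 45. [r8c6∈{5}] r8c6 has the single candidate 5. So r8c6=5.
Step 46. [r4c2∈{7}] nothing but 7 survives at r4c2, so r4c2=7.
Step 47. [r2c3∈{2}] r2c3 has the single candidate 2. So r2c3=2.

Answer: 5 1 7 9 2 6 3 8 4 / 3 8 2 5 7 4 6 1 9 / 6 9 4 3 1 8 2 5 7 / 4 7 3 8 9 1 5 6 2 / 2 5 1 7 6 3 9 4 8 / 8 6 9 4 5 2 1 7 3 / 7 4 5 1 3 9 8 2 6 / 9 2 8 6 4 5 7 3 1 / 1 3 6 2 8 7 4 9 5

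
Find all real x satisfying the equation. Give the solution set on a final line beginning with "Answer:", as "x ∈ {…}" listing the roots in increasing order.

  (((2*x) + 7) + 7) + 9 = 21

Step 1. [(((2*x) + 7) + 7) + 9 = 21] peel the +9: subtract 9 from each side, so sub: ((2*x) + 7) + 7 = 12.
Step 2. [((2*x) + 7) + 7 = 12] 7 comes off first (subtract 7), so sub: (2*x) + 7 = 5.
Step 3. [(2*x) + 7 = 5] +7 is outermost — subtract 7 both sides ⇒ sub: 2*x = -2.
Step 4. [2*x = -2] LHS = 2·(…); ÷2 both sides, so div: x = -1.

Answer: x ∈ {-1}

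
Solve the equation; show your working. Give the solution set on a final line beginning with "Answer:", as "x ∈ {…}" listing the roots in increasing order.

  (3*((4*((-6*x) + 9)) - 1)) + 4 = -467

Step 1. [(3*((4*((-6*x) + 9)) - 1)) + 4 = -467] +4 is outermost — subtract 4 both sides, so sub: 3*((4*((-6*x) + 9)) - 1) = -471.
Step 2. [3*((4*((-6*x) + 9)) - 1) = -471] LHS = 3·(…); ÷3 both sides ⇒ div: (4*((-6*x) + 9)) - 1 = -157.
Step 3. [(4*((-6*x) + 9)) - 1 = -157] add 1: x sits inside (… - 1), so sub: 4*((-6*x) + 9) = -156.
Step 4. [4*((-6*x) + 9) = -156] 4 out front; divide by 4, so div: (-6*x) + 9 = -39.
Step 5. [(-6*x) + 9 = -39] 9 comes off first (subtract 9), so sub: -6*x = -48.
Step 6. [-6*x = -48] leading coefficient -6: divide by -6 ⇒ div: x = 8.

Answer: x ∈ {8}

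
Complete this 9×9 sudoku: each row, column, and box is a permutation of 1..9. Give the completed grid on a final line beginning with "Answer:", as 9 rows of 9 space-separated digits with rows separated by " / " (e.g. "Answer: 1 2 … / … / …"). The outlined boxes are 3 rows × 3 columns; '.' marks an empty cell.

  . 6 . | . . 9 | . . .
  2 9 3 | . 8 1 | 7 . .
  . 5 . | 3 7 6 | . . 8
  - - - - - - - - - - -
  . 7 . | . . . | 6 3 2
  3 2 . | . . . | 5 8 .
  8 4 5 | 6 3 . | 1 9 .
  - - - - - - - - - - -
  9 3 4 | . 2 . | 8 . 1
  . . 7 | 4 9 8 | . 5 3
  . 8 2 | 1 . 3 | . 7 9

Step 1. [r1c5∈{4,5}] box 2 places 4 nowhere but r1c5 ⇒ r1c5=4.
Step 2. [r3c3∈{1}] nothing but 1 survives at r3c3, so r3c3=1.
Step 3. [r2c4∈{5}] r2c4 has the single candidate 5. So r2c4=5.
Step 4. [r5c9∈{4,7}] 4 has one home in box 6: r5c9, so r5c9=4.
Step 5. [r5c6∈{7}] r5c6's peers cover all but 7. So r5c6=7.
Step 6. [r2c8∈{4,6}] r2c8 is the only open cell in row 2 admitting 4. So r2c8=4.
Step 7. [r3c8∈{2}] nothing but 2 survives at r3c8. So r3c8=2.
Step 8. [r5c4∈{9}] only 9 remains possible at r5c4 ⇒ r5c4=9.
Step 9. [r9c5∈{5,6}] 6 has one home in col 5: r9c5 ⇒ r9c5=6.
Step 10. [r4c1∈{1}] nothing but 1 survives at r4c1. So r4c1=1.
Step 11. [r7c6∈{5}] r7c6 is down to just 5 ⇒ r7c6=5.
Step 12. [r4c4∈{8}] only 8 remains possible at r4c4, so r4c4=8.
Step 13. [r4c3∈{9}] r4c3 has the single candidate 9, so r4c3=9.
Step 14. [r1c8∈{1}] r1c8 has the single candidate 1 ⇒ r1c8=1.
Step 15. [r7c4∈{7}] r7c4 has the single candidate 7, so r7c4=7.
Step 16. [r1c7∈{3}] r1c7 has the single candidate 3, so r1c7=3.
Step 17. [r6c9∈{7}] r6c9's peers cover all but 7 ⇒ r6c9=7.
Step 18. [r1c4∈{2}] r1c4's peers cover all but 2 ⇒ r1c4=2.
Step 19. [r3c7∈{9}] nothing but 9 survives at r3c7. So r3c7=9.
Step 20. [r5c3∈{6}] r5c3 has the single candidate 6 ⇒ r5c3=6.
Step 21. [r9c7∈{4}] nothing but 4 survives at r9c7, so r9c7=4.
Step 22. [r5c5∈{1}] r5c5 has the single candidate 1. So r5c5=1.
Step 23. [r3c1∈{4}] r3c1 is down to just 4 ⇒ r3c1=4.
Step 24. [r4c6∈{4}] r4c6's peers cover all but 4. So r4c6=4.
Step 25. [r7c8∈{6}] r7c8's peers cover all but 6, so r7c8=6.
Step 26. [r8c2∈{1}] r8c2's peers cover all but 1. So r8c2=1.
Step 27. [r1c9∈{5}] r1c9 has the single candidate 5, so r1c9=5.
Step 28. [r8c1∈{6}] r8c1 has the single candidate 6. So r8c1=6.
Step 29. [r6c6∈{2}] only 2 remains possible at r6c6 ⇒ r6c6=2.
Step 30. [r8c7∈{2}] only 2 remains possible at r8c7 ⇒ r8c7=2.
Step 31. [r1c1∈{7}] r1c1's peers cover all but 7 ⇒ r1c1=7.
Step 32. [r4c5∈{5}] r4c5's peers cover all but 5, so r4c5=5.
Step 33. [r9c1∈{5}] r9c1's peers cover all but 5, so r9c1=5.
Step 34. [r2c9∈{6}] only 6 remains possible at r2c9 ⇒ r2c9=6.
Step 35. [r1c3∈{8}] r1c3 has the single candidate 8. So r1c3=8.

Answer: 7 6 8 2 4 9 3 1 5 / 2 9 3 5 8 1 7 4 6 / 4 5 1 3 7 6 9 2 8 / 1 7 9 8 5 4 6 3 2 / 3 2 6 9 1 7 5 8 4 / 8 4 5 6 3 2 1 9 7 / 9 3 4 7 2 5 8 6 1 / 6 1 7 4 9 8 2 5 3 / 5 8 2 1 6 3 4 7 9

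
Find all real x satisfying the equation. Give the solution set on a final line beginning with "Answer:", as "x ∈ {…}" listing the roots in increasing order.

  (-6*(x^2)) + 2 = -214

Step 1. [(-6*(x^2)) + 2 = -214] subtract 2: x sits inside (… + 2), so sub: -6*(x^2) = -216.
Step 2. [-6*(x^2) = -216] leading coefficient -6: divide by -6 ⇒ div: x^2 = 36.
Step 3. [x^2 = 36] 36 ≥ 0, LHS is (·)² — take ±√. So sqrt: x = 6 or -6.

Answer: x ∈ {-6, 6}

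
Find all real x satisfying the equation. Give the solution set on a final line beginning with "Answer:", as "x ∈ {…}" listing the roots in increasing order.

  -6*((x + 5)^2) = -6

Step 1. [-6*((x + 5)^2) = -6] -6 out front; divide by -6 ⇒ div: (x + 5)^2 = 1.
Step 2. [(x + 5)^2 = 1] LHS squared, RHS 1 ≥ 0: apply √ (±), so sqrt: x + 5 = 1 or -1.
Step 3. [x + 5 = 1 or -1] the outer +5 inverts by subtracting 5, so sub: x = -4 or -6.

Answer: x ∈ {-6, -4}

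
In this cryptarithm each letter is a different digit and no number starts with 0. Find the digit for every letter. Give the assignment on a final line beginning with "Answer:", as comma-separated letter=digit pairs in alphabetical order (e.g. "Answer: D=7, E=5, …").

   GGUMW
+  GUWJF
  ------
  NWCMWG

Step 1. [N] N is the leading digit of a 6-digit sum of two 5-digit numbers; the final carry is exactly 1, so N=1.
Step 2. [col 1: W + F ≡ G (mod 10)] column 1 (W + F ≡ G (mod 10), carry-in 0) doesn't pin F yet; pick F=2 and continue, so F=2.
Step 3. [col 1: W + F ≡ G (mod 10)] column 1 (W + F ≡ G (mod 10), carry-in 0) doesn't pin W yet; pick W=5 and continue, so W=5.
Step 4. [col 1: W + F ≡ G (mod 10)] from column 1 (W=5, F=2, carry-in 0, digits 1,2,5 already taken and all letters distinct): G must equal 7 ⇒ G=7.
Step 5. [col 2: M + J ≡ W (mod 10)] J=6 is one option consistent with column 2 (M + J ≡ W (mod 10), carry-in 0) — take it ⇒ J=6.
Step 6. [col 2: M + J ≡ W (mod 10)] column 2: given J=6, W=5, carry-in 0, and digits 1,2,5,6,7 already taken and all letters distinct, M+J≡W (mod 10) forces M=9 ⇒ M=9.
Step 7. [col 3: U + W ≡ M (mod 10)] in column 3 we have U+W≡M with carry-in 1; given W=5, M=9 and digits 1,2,5,6,7,9 already taken and all letters distinct, that pins U to 3. So U=3.
Step 8. [col 4: G + U ≡ C (mod 10)] from column 4 (G=7, U=3, carry-in 0, digits 1,2,3,5,6,7,9 already taken and all letters distinct): C must equal 0 ⇒ C=0.

Answer: C=0, F=2, G=7, J=6, M=9, N=1, U=3, W=5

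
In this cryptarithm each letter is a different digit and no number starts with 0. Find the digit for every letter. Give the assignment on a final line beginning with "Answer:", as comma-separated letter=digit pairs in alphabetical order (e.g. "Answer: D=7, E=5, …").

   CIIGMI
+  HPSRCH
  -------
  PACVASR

Step 1. [col 1: I + H ≡ R (mod 10)] no forcing yet in column 1 (carry-in 0); I=5 is free and consistent — try it. So I=5.
Step 2. [P] P is the leading digit of a 7-digit sum of two 6-digit numbers; the final carry is exactly 1, so P=1.
Step 3. [col 1: I + H ≡ R (mod 10)] several values work for H in column 1 (I + H ≡ R (mod 10), carry-in 0); try H=9 ⇒ H=9.
Step 4. [col 1: I + H ≡ R (mod 10)] from column 1 (I=5, H=9, carry-in 0, digits 1,5,9 already taken and all letters distinct): R must equal 4. So R=4.
Step 5. [col 2: M + C ≡ S (mod 10)] several values work for C in column 2 (M + C ≡ S (mod 10), carry-in 1); try C=7 ⇒ C=7.
Step 6. [col 2: M + C ≡ S (mod 10)] several values work for S in column 2 (M + C ≡ S (mod 10), carry-in 1); try S=8 ⇒ S=8.
Step 7. [col 2: M + C ≡ S (mod 10)] from column 2 (C=7, S=8, carry-in 1, digits 1,4,5,7,8,9 already taken and all letters distinct): M must equal 0. So M=0.
Step 8. [col 3: G + R ≡ A (mod 10)] from column 3 (R=4, carry-in 0, digits 0,1,4,5,7,8,9 already taken and all letters distinct): G must equal 2 ⇒ G=2.
Step 9. [col 3: G + R ≡ A (mod 10)] column 3 reads G+R+carry(0)=A with G=2, R=4; with digits 0,1,2,4,5,7,8,9 already taken and all letters distinct, the only value for A is 6. So A=6.
Step 10. [col 4: I + S ≡ V (mod 10)] column 4 reads I+S+carry(0)=V with I=5, S=8; with digits 0,1,2,4,5,6,7,8,9 already taken and all letters distinct, the only value for V is 3 ⇒ V=3.

Answer: A=6, C=7, G=2, H=9, I=5, M=0, P=1, R=4, S=8, V=3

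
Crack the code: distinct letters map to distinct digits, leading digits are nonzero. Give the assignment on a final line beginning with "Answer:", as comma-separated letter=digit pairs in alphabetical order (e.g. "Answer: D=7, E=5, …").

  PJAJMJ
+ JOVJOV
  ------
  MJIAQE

Step 1. [col 1: J + V ≡ E (mod 10)] several values work for E in column 1 (J + V ≡ E (mod 10), carry-in 0); try E=8 ⇒ E=8.
Step 2. [col 1: J + V ≡ E (mod 10)] several values work for V in column 1 (J + V ≡ E (mod 10), carry-in 0); try V=7 ⇒ V=7.
Step 3. [col 1: J + V ≡ E (mod 10)] column 1 reads J+V+carry(0)=E with V=7, E=8; with digits 7,8 already taken and all letters distinct, the only value for J is 1, so J=1.
Step 4. [col 2: M + O ≡ Q (mod 10)] several values work for O in column 2 (M + O ≡ Q (mod 10), carry-in 0); try O=9 ⇒ O=9.
Step 5. [col 2: M + O ≡ Q (mod 10)] column 2 (M + O ≡ Q (mod 10), carry-in 0) doesn't pin M yet; pick M=6 and continue ⇒ M=6.
Step 6. [col 2: M + O ≡ Q (mod 10)] from column 2 (M=6, O=9, carry-in 0, digits 1,6,7,8,9 already taken and all letters distinct): Q must equal 5, so Q=5.
Step 7. [col 3: J + J ≡ A (mod 10)] from column 3 (J=1, carry-in 1, digits 1,5,6,7,8,9 already taken and all letters distinct): A must equal 3 ⇒ A=3.
Step 8. [col 4: A + V ≡ I (mod 10)] from column 4 (A=3, V=7, carry-in 0, digits 1,3,5,6,7,8,9 already taken and all letters distinct): I must equal 0 ⇒ I=0.
Step 9. [col 6: P + J ≡ M (mod 10)] column 6 reads P+J+carry(1)=M with J=1, M=6; with digits 0,1,3,5,6,7,8,9 already taken and all letters distinct, the only value for P is 4. So P=4.

Answer: A=3, E=8, I=0, J=1, M=6, O=9, P=4, Q=5, V=7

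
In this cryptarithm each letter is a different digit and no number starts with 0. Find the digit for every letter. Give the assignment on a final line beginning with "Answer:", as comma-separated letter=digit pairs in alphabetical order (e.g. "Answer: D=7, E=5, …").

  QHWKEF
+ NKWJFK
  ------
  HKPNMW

Step 1. [col 1: F + K ≡ W (mod 10)] several values work for W in column 1 (F + K ≡ W (mod 10), carry-in 0); try W=5 ⇒ W=5.
Step 2. [col 1: F + K ≡ W (mod 10)] K=3 is one option consistent with column 1 (F + K ≡ W (mod 10), carry-in 0) — take it, so K=3.
Step 3. [col 1: F + K ≡ W (mod 10)] in column 1 we have F+K≡W with carry-in 0; given K=3, W=5 and digits 3,5 already taken and all letters distinct, that pins F to 2. So F=2.
Step 4. [col 2: E + F ≡ M (mod 10)] no forcing yet in column 2 (carry-in 0); E=6 is free and consistent — try it. So E=6.
Step 5. [col 2: E + F ≡ M (mod 10)] from column 2 (E=6, F=2, carry-in 0, digits 2,3,5,6 already taken and all letters distinct): M must equal 8 ⇒ M=8.
Step 6. [col 3: K + J ≡ N (mod 10)] column 3 (K + J ≡ N (mod 10), carry-in 0) doesn't pin J yet; pick J=4 and continue. So J=4.
Step 7. [col 3: K + J ≡ N (mod 10)] column 3 reads K+J+carry(0)=N with K=3, J=4; with digits 2,3,4,5,6,8 already taken and all letters distinct, the only value for N is 7. So N=7.
Step 8. [col 4: W + W ≡ P (mod 10)] in column 4 we have W+W≡P with carry-in 0; given W=5 and digits 2,3,4,5,6,7,8 already taken and all letters distinct, that pins P to 0, so P=0.
Step 9. [col 5: H + K ≡ K (mod 10)] in column 5 we have H+K≡K with carry-in 1; given K=3 and digits 0,2,3,4,5,6,7,8 already taken and all letters distinct, that pins H to 9 ⇒ H=9.
Step 10. [col 6: Q + N ≡ H (mod 10)] in column 6 we have Q+N≡H with carry-in 1; given N=7, H=9 and digits 0,2,3,4,5,6,7,8,9 already taken and all letters distinct, that pins Q to 1. So Q=1.

Answer: E=6, F=2, H=9, J=4, K=3, M=8, N=7, P=0, Q=1, W=5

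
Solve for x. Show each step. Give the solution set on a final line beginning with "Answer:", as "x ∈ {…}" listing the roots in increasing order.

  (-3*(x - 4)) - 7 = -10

Step 1. [(-3*(x - 4)) - 7 = -10] the outer -7 inverts by adding 7, so sub: -3*(x - 4) = -3.
Step 2. [-3*(x - 4) = -3] -3 out front; divide by -3. So div: x - 4 = 1.
Step 3. [x - 4 = 1] -4 is outermost — add 4 both sides ⇒ sub: x = 5.

Answer: x ∈ {5}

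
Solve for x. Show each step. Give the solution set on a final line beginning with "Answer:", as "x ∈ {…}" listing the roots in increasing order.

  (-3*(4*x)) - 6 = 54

Step 1. [(-3*(4*x)) - 6 = 54] common factor -3 (LHS and 54) — divide through, so factor: (4*x) + 2 = -18.
Step 2. [(4*x) + 2 = -18] peel the +2: subtract 2 from each side. So sub: 4*x = -20.
Step 3. [4*x = -20] divide by the outer 4. So div: x = -5.

Answer: x ∈ {-5}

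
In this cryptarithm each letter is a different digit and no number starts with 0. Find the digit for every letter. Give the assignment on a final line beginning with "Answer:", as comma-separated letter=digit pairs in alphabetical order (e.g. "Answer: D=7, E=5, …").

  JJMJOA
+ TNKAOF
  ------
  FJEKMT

Step 1. [col 1: A + F ≡ T (mod 10)] column 1 (A + F ≡ T (mod 10), carry-in 0) doesn't pin F yet; pick F=9 and continue, so F=9.
Step 2. [col 1: A + F ≡ T (mod 10)] several values work for T in column 1 (A + F ≡ T (mod 10), carry-in 0); try T=7. So T=7.
Step 3. [col 1: A + F ≡ T (mod 10)] column 1: given F=9, T=7, carry-in 0, and digits 7,9 already taken and all letters distinct, A+F≡T (mod 10) forces A=8, so A=8.
Step 4. [col 2: O + O ≡ M (mod 10)] no forcing yet in column 2 (carry-in 1); O=6 is free and consistent — try it. So O=6.
Step 5. [col 2: O + O ≡ M (mod 10)] from column 2 (O=6, carry-in 1, digits 6,7,8,9 already taken and all letters distinct): M must equal 3. So M=3.
Step 6. [col 3: J + A ≡ K (mod 10)] no forcing yet in column 3 (carry-in 1); J=2 is free and consistent — try it. So J=2.
Step 7. [col 3: J + A ≡ K (mod 10)] in column 3 we have J+A≡K with carry-in 1; given J=2, A=8 and digits 2,3,6,7,8,9 already taken and all letters distinct, that pins K to 1 ⇒ K=1.
Step 8. [col 4: M + K ≡ E (mod 10)] column 4: given M=3, K=1, carry-in 1, and digits 1,2,3,6,7,8,9 already taken and all letters distinct, M+K≡E (mod 10) forces E=5. So E=5.
Step 9. [col 5: J + N ≡ J (mod 10)] from column 5 (J=2, carry-in 0, digits 1,2,3,5,6,7,8,9 already taken and all letters distinct): N must equal 0 ⇒ N=0.

Answer: A=8, E=5, F=9, J=2, K=1, M=3, N=0, O=6, T=7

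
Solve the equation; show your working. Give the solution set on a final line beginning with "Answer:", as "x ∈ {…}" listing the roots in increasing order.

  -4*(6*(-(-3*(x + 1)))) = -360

Step 1. [-4*(6*(-(-3*(x + 1)))) = -360] divide by the outer -4, so div: 6*(-(-3*(x + 1))) = 90.
Step 2. [6*(-(-3*(x + 1))) = 90] divide by the outer 6. So div: -(-3*(x + 1)) = 15.
Step 3. [-(-3*(x + 1)) = 15] leading − — multiply by −1. So neg: -3*(x + 1) = -15.
Step 4. [-3*(x + 1) = -15] -3 out front; divide by -3, so div: x + 1 = 5.
Step 5. [x + 1 = 5] +1 is outermost — subtract 1 both sides ⇒ sub: x = 4.

Answer: x ∈ {4}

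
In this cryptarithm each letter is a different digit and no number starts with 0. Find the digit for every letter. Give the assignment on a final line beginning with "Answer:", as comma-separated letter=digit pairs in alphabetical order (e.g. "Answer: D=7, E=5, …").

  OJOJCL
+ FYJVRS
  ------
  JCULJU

Step 1. [col 1: L + S ≡ U (mod 10)] L=6 is one option consistent with column 1 (L + S ≡ U (mod 10), carry-in 0) — take it. So L=6.
Step 2. [col 1: L + S ≡ U (mod 10)] no forcing yet in column 1 (carry-in 0); U=9 is free and consistent — try it, so U=9.
Step 3. [col 1: L + S ≡ U (mod 10)] column 1: given L=6, U=9, carry-in 0, and digits 6,9 already taken and all letters distinct, L+S≡U (mod 10) forces S=3 ⇒ S=3.
Step 4. [col 2: C + R ≡ J (mod 10)] no forcing yet in column 2 (carry-in 0); C=7 is free and consistent — try it ⇒ C=7.
Step 5. [col 2: C + R ≡ J (mod 10)] no forcing yet in column 2 (carry-in 0); R=8 is free and consistent — try it. So R=8.
Step 6. [col 2: C + R ≡ J (mod 10)] in column 2 we have C+R≡J with carry-in 0; given C=7, R=8 and digits 3,6,7,8,9 already taken and all letters distinct, that pins J to 5 ⇒ J=5.
Step 7. [col 3: J + V ≡ L (mod 10)] column 3 reads J+V+carry(1)=L with J=5, L=6; with digits 3,5,6,7,8,9 already taken and all letters distinct, the only value for V is 0. So V=0.
Step 8. [col 4: O + J ≡ U (mod 10)] column 4: given J=5, U=9, carry-in 0, and digits 0,3,5,6,7,8,9 already taken and all letters distinct, O+J≡U (mod 10) forces O=4 ⇒ O=4.
Step 9. [col 5: J + Y ≡ C (mod 10)] column 5: given J=5, C=7, carry-in 0, and digits 0,3,4,5,6,7,8,9 already taken and all letters distinct, J+Y≡C (mod 10) forces Y=2. So Y=2.
Step 10. [col 6: O + F ≡ J (mod 10)] from column 6 (O=4, J=5, carry-in 0, digits 0,2,3,4,5,6,7,8,9 already taken and all letters distinct): F must equal 1 ⇒ F=1.

Answer: C=7, F=1, J=5, L=6, O=4, R=8, S=3, U=9, V=0, Y=2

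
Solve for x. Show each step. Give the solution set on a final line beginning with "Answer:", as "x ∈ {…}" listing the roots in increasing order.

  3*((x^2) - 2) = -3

Step 1. [3*((x^2) - 2) = -3] LHS = 3·(…); ÷3 both sides ⇒ div: (x^2) - 2 = -1.
Step 2. [(x^2) - 2 = -1] 2 comes off first (add 2), so sub: x^2 = 1.
Step 3. [x^2 = 1] √ both sides: 1 ≥ 0 gives two branches ⇒ sqrt: x = 1 or -1.

Answer: x ∈ {-1, 1}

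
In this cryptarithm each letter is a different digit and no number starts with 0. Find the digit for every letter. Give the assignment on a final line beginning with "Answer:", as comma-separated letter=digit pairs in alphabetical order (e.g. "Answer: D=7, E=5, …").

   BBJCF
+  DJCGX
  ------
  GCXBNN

Step 1. [col 1: F + X ≡ N (mod 10)] column 1 (F + X ≡ N (mod 10), carry-in 0) doesn't pin X yet; pick X=8 and continue ⇒ X=8.
Step 2. [col 1: F + X ≡ N (mod 10)] several values work for F in column 1 (F + X ≡ N (mod 10), carry-in 0); try F=6. So F=6.
Step 3. [G] the sum has 6 digits but both addends have 5; that extra leading digit G is the final carry, namely 1, so G=1.
Step 4. [col 1: F + X ≡ N (mod 10)] from column 1 (F=6, X=8, carry-in 0, digits 1,6,8 already taken and all letters distinct): N must equal 4 ⇒ N=4.
Step 5. [col 2: C + G ≡ N (mod 10)] in column 2 we have C+G≡N with carry-in 1; given G=1, N=4 and digits 1,4,6,8 already taken and all letters distinct, that pins C to 2, so C=2.
Step 6. [col 3: J + C ≡ B (mod 10)] B=5 is one option consistent with column 3 (J + C ≡ B (mod 10), carry-in 0) — take it. So B=5.
Step 7. [col 3: J + C ≡ B (mod 10)] in column 3 we have J+C≡B with carry-in 0; given C=2, B=5 and digits 1,2,4,5,6,8 already taken and all letters distinct, that pins J to 3. So J=3.
Step 8. [col 5: B + D ≡ C (mod 10)] in column 5 we have B+D≡C with carry-in 0; given B=5, C=2 and digits 1,2,3,4,5,6,8 already taken and all letters distinct, that pins D to 7 ⇒ D=7.

Answer: B=5, C=2, D=7, F=6, G=1, J=3, N=4, X=8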